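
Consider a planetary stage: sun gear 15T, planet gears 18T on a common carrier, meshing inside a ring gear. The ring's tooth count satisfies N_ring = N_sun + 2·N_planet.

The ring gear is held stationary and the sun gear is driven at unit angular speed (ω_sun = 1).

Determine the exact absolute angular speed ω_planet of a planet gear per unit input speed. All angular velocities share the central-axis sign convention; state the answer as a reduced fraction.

-5/12

N_ring = 15 + 2·18 = 51
15(ω_s−ω_c) = −51(ω_r−ω_c),  ω_r=0, ω_s=1
15(1−ω_c) = −51(0−ω_c)  ⇒  66ω_c = 15  ⇒  ω_c = 5/22
sun–planet: 15·(1−5/22) = −18·(ω_p−ω_c)  ⇒  ω_p−ω_c = −(15/18)·(17/22) = -85/132
ω_p = 5/22 − 85/132 = -5/12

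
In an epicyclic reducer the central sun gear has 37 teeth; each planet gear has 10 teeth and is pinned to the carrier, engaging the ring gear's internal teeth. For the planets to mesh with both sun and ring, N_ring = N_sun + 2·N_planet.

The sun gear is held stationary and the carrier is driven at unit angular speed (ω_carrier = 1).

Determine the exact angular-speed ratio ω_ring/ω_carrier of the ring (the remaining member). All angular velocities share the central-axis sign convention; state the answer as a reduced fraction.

N_ring = 37 + 2·10 = 57
37(ω_s−ω_c) = −57(ω_r−ω_c),  ω_s=0, ω_c=1
ω_r = 1 − (37/57)(0−1) = 94/57
ω_r/ω_c = 94/57

94/57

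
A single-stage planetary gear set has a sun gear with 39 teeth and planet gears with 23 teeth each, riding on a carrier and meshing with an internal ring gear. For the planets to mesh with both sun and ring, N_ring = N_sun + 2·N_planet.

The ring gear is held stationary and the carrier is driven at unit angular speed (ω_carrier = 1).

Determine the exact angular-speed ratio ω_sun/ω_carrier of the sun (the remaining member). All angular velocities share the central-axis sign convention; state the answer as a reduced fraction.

124/39

N_ring = 39 + 2·23 = 85
39(ω_s−ω_c) = −85(ω_r−ω_c),  ω_r=0, ω_c=1
ω_s = 1 − (85/39)(0−1) = 124/39
ω_s/ω_c = 124/39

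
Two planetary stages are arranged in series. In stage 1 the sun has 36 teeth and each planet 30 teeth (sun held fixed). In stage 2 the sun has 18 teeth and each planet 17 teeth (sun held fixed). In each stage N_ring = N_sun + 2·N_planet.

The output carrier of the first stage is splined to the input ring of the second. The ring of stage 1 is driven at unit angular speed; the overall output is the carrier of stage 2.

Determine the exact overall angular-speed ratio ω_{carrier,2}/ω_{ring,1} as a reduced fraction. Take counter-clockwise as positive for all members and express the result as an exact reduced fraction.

208/385

Stage 1: N_ring = 36 + 2·30 = 96
Stage 1: 36(ω_s−ω_c) = −96(ω_r−ω_c),  ω_s=0, ω_r=1
Stage 1: 36(0−ω_c) = −96(1−ω_c)  ⇒  132ω_c = 96  ⇒  ω_c = 8/11
  ⇒ ω_c¹/ω_r¹ = 8/11
Stage 2: N_ring = 18 + 2·17 = 52
Stage 2: 18(ω_s−ω_c) = −52(ω_r−ω_c),  ω_s=0, ω_r=1
Stage 2: 18(0−ω_c) = −52(1−ω_c)  ⇒  70ω_c = 52  ⇒  ω_c = 26/35
  ⇒ ω_c²/ω_r² = 26/35
Coupling ω_r² = ω_c¹ ⇒ overall = 8/11 × 26/35 = 208/385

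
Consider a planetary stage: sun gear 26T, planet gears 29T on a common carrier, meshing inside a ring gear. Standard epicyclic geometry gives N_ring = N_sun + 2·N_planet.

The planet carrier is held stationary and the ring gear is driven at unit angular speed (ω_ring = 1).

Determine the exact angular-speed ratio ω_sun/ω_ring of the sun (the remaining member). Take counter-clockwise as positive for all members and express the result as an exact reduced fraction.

N_ring = 26 + 2·29 = 84
26(ω_s−ω_c) = −84(ω_r−ω_c),  ω_c=0, ω_r=1
ω_s = 0 − (84/26)(1−0) = -42/13
ω_s/ω_r = -42/13

-42/13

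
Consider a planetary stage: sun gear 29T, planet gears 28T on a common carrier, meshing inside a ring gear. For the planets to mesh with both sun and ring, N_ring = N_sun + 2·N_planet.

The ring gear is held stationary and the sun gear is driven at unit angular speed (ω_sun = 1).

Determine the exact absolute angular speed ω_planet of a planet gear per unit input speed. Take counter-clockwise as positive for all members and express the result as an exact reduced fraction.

-29/56

N_ring = 29 + 2·28 = 85
29(ω_s−ω_c) = −85(ω_r−ω_c),  ω_r=0, ω_s=1
29(1−ω_c) = −85(0−ω_c)  ⇒  114ω_c = 29  ⇒  ω_c = 29/114
sun–planet: 29·(1−29/114) = −28·(ω_p−ω_c)  ⇒  ω_p−ω_c = −(29/28)·(85/114) = -2465/3192
ω_p = 29/114 − 2465/3192 = -29/56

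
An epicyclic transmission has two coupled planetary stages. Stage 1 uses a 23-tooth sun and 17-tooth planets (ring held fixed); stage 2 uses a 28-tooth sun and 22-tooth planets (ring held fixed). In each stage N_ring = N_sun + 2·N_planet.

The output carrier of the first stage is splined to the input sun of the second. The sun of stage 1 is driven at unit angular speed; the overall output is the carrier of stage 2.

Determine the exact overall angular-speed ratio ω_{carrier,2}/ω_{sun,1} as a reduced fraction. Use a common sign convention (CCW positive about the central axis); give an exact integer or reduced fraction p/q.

161/2000

Stage 1: N_ring = 23 + 2·17 = 57
Stage 1: 23(ω_s−ω_c) = −57(ω_r−ω_c),  ω_r=0, ω_s=1
Stage 1: 23(1−ω_c) = −57(0−ω_c)  ⇒  80ω_c = 23  ⇒  ω_c = 23/80
  ⇒ ω_c¹/ω_s¹ = 23/80
Stage 2: N_ring = 28 + 2·22 = 72
Stage 2: 28(ω_s−ω_c) = −72(ω_r−ω_c),  ω_r=0, ω_s=1
Stage 2: 28(1−ω_c) = −72(0−ω_c)  ⇒  100ω_c = 28  ⇒  ω_c = 7/25
  ⇒ ω_c²/ω_s² = 7/25
Coupling ω_s² = ω_c¹ ⇒ overall = 23/80 × 7/25 = 161/2000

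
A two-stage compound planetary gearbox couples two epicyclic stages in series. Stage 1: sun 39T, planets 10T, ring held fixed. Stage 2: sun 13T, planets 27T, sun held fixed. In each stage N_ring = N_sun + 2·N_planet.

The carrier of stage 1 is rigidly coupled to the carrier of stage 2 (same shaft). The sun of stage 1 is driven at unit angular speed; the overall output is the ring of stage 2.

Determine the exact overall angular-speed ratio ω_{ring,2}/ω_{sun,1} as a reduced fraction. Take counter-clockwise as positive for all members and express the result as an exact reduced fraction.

Stage 1: N_ring = 39 + 2·10 = 59
Stage 1: 39(ω_s−ω_c) = −59(ω_r−ω_c),  ω_r=0, ω_s=1
Stage 1: 39(1−ω_c) = −59(0−ω_c)  ⇒  98ω_c = 39  ⇒  ω_c = 39/98
  ⇒ ω_c¹/ω_s¹ = 39/98
Stage 2: N_ring = 13 + 2·27 = 67
Stage 2: 13(ω_s−ω_c) = −67(ω_r−ω_c),  ω_s=0, ω_c=1
Stage 2: ω_r = 1 − (13/67)(0−1) = 80/67
  ⇒ ω_r²/ω_c² = 80/67
Coupling ω_c² = ω_c¹ ⇒ overall = 39/98 × 80/67 = 1560/3283

1560/3283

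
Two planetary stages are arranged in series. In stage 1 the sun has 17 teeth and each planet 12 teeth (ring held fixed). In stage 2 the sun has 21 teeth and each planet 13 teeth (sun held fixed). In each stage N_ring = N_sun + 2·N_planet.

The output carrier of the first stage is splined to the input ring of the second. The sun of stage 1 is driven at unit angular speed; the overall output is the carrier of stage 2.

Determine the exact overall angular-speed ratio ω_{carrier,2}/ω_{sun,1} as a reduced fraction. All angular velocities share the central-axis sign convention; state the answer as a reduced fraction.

47/232

Stage 1: N_ring = 17 + 2·12 = 41
Stage 1: 17(ω_s−ω_c) = −41(ω_r−ω_c),  ω_r=0, ω_s=1
Stage 1: 17(1−ω_c) = −41(0−ω_c)  ⇒  58ω_c = 17  ⇒  ω_c = 17/58
  ⇒ ω_c¹/ω_s¹ = 17/58
Stage 2: N_ring = 21 + 2·13 = 47
Stage 2: 21(ω_s−ω_c) = −47(ω_r−ω_c),  ω_s=0, ω_r=1
Stage 2: 21(0−ω_c) = −47(1−ω_c)  ⇒  68ω_c = 47  ⇒  ω_c = 47/68
  ⇒ ω_c²/ω_r² = 47/68
Coupling ω_r² = ω_c¹ ⇒ overall = 17/58 × 47/68 = 47/232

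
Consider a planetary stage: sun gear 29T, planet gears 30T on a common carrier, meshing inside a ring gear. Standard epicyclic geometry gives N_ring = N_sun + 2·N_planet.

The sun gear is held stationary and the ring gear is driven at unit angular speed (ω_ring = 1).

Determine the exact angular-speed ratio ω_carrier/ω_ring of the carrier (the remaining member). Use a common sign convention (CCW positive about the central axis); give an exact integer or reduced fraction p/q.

89/118

N_ring = 29 + 2·30 = 89
29(ω_s−ω_c) = −89(ω_r−ω_c),  ω_s=0, ω_r=1
29(0−ω_c) = −89(1−ω_c)  ⇒  118ω_c = 89  ⇒  ω_c = 89/118
ω_c/ω_r = 89/118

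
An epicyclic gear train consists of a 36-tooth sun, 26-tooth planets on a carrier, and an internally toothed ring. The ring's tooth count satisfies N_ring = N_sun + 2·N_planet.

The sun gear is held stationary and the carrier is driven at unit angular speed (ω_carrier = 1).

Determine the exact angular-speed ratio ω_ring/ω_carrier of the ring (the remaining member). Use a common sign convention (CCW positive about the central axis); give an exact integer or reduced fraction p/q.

N_ring = 36 + 2·26 = 88
36(ω_s−ω_c) = −88(ω_r−ω_c),  ω_s=0, ω_c=1
ω_r = 1 − (36/88)(0−1) = 31/22
ω_r/ω_c = 31/22

31/22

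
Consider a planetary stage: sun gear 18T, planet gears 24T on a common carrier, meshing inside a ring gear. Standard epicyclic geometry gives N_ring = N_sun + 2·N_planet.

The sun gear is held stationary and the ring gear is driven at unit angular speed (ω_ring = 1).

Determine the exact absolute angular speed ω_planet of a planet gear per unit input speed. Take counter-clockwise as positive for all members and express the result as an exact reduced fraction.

11/8

N_ring = 18 + 2·24 = 66
18(ω_s−ω_c) = −66(ω_r−ω_c),  ω_s=0, ω_r=1
18(0−ω_c) = −66(1−ω_c)  ⇒  84ω_c = 66  ⇒  ω_c = 11/14
sun–planet: 18·(0−11/14) = −24·(ω_p−ω_c)  ⇒  ω_p−ω_c = −(18/24)·(-11/14) = 33/56
ω_p = 11/14 + 33/56 = 11/8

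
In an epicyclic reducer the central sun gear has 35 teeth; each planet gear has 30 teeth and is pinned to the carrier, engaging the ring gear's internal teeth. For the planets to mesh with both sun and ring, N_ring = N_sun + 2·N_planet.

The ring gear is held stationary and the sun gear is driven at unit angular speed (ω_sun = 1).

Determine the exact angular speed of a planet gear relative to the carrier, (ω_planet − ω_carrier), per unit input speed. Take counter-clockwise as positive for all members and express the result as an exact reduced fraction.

N_ring = 35 + 2·30 = 95
35(ω_s−ω_c) = −95(ω_r−ω_c),  ω_r=0, ω_s=1
35(1−ω_c) = −95(0−ω_c)  ⇒  130ω_c = 35  ⇒  ω_c = 7/26
sun–planet: 35·(1−7/26) = −30·(ω_p−ω_c)  ⇒  ω_p−ω_c = −(35/30)·(19/26) = -133/156

-133/156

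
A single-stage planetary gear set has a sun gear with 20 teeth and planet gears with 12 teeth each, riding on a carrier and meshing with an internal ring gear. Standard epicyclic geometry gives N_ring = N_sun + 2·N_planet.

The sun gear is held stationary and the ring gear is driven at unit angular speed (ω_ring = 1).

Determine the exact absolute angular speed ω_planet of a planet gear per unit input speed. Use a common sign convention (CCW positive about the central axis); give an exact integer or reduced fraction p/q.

11/6

N_ring = 20 + 2·12 = 44
20(ω_s−ω_c) = −44(ω_r−ω_c),  ω_s=0, ω_r=1
20(0−ω_c) = −44(1−ω_c)  ⇒  64ω_c = 44  ⇒  ω_c = 11/16
sun–planet: 20·(0−11/16) = −12·(ω_p−ω_c)  ⇒  ω_p−ω_c = −(20/12)·(-11/16) = 55/48
ω_p = 11/16 + 55/48 = 11/6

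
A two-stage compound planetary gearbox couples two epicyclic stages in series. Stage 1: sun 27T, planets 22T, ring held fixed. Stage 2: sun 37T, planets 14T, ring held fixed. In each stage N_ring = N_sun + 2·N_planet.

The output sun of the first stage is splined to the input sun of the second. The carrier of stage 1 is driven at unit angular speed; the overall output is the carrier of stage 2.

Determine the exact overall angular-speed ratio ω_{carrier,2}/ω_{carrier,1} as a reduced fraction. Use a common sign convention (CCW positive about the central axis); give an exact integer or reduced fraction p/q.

1813/1377

Stage 1: N_ring = 27 + 2·22 = 71
Stage 1: 27(ω_s−ω_c) = −71(ω_r−ω_c),  ω_r=0, ω_c=1
Stage 1: ω_s = 1 − (71/27)(0−1) = 98/27
  ⇒ ω_s¹/ω_c¹ = 98/27
Stage 2: N_ring = 37 + 2·14 = 65
Stage 2: 37(ω_s−ω_c) = −65(ω_r−ω_c),  ω_r=0, ω_s=1
Stage 2: 37(1−ω_c) = −65(0−ω_c)  ⇒  102ω_c = 37  ⇒  ω_c = 37/102
  ⇒ ω_c²/ω_s² = 37/102
Coupling ω_s² = ω_s¹ ⇒ overall = 98/27 × 37/102 = 1813/1377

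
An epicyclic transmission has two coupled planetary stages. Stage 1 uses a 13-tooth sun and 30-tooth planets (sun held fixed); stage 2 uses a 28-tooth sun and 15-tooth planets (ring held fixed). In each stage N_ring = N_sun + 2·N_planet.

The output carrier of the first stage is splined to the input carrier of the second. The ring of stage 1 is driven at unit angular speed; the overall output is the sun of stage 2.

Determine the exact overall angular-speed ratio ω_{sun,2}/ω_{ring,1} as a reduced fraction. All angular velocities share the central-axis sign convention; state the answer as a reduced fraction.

73/28

Stage 1: N_ring = 13 + 2·30 = 73
Stage 1: 13(ω_s−ω_c) = −73(ω_r−ω_c),  ω_s=0, ω_r=1
Stage 1: 13(0−ω_c) = −73(1−ω_c)  ⇒  86ω_c = 73  ⇒  ω_c = 73/86
  ⇒ ω_c¹/ω_r¹ = 73/86
Stage 2: N_ring = 28 + 2·15 = 58
Stage 2: 28(ω_s−ω_c) = −58(ω_r−ω_c),  ω_r=0, ω_c=1
Stage 2: ω_s = 1 − (58/28)(0−1) = 43/14
  ⇒ ω_s²/ω_c² = 43/14
Coupling ω_c² = ω_c¹ ⇒ overall = 73/86 × 43/14 = 73/28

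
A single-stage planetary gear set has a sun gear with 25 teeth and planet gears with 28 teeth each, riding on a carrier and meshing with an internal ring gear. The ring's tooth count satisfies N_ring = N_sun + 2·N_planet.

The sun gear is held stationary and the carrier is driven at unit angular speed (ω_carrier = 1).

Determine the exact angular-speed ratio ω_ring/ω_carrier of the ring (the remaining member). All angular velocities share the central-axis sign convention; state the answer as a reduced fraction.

106/81

N_ring = 25 + 2·28 = 81
25(ω_s−ω_c) = −81(ω_r−ω_c),  ω_s=0, ω_c=1
ω_r = 1 − (25/81)(0−1) = 106/81
ω_r/ω_c = 106/81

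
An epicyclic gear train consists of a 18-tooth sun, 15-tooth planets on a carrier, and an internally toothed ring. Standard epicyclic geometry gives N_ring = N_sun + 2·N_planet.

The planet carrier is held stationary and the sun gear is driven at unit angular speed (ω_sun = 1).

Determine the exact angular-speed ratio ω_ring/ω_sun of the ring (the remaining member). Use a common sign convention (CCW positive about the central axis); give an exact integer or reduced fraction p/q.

N_ring = 18 + 2·15 = 48
18(ω_s−ω_c) = −48(ω_r−ω_c),  ω_c=0, ω_s=1
ω_r = 0 − (18/48)(1−0) = -3/8
ω_r/ω_s = -3/8

-3/8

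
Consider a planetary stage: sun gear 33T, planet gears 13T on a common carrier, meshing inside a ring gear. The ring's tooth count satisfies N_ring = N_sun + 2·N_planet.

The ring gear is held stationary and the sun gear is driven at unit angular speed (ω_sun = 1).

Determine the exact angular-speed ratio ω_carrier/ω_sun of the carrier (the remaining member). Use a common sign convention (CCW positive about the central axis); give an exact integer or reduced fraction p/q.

33/92

N_ring = 33 + 2·13 = 59
33(ω_s−ω_c) = −59(ω_r−ω_c),  ω_r=0, ω_s=1
33(1−ω_c) = −59(0−ω_c)  ⇒  92ω_c = 33  ⇒  ω_c = 33/92
ω_c/ω_s = 33/92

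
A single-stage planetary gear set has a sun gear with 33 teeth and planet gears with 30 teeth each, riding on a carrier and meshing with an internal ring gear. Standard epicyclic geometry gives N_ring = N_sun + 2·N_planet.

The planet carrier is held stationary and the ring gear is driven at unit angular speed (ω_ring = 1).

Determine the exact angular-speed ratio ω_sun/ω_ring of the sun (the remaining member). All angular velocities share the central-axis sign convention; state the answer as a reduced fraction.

-31/11

N_ring = 33 + 2·30 = 93
33(ω_s−ω_c) = −93(ω_r−ω_c),  ω_c=0, ω_r=1
ω_s = 0 − (93/33)(1−0) = -31/11
ω_s/ω_r = -31/11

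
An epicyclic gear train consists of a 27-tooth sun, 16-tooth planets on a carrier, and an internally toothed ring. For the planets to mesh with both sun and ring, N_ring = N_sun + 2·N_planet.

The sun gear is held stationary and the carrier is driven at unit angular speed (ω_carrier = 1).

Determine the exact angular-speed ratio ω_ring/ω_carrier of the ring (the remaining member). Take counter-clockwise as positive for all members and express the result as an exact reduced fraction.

86/59

N_ring = 27 + 2·16 = 59
27(ω_s−ω_c) = −59(ω_r−ω_c),  ω_s=0, ω_c=1
ω_r = 1 − (27/59)(0−1) = 86/59
ω_r/ω_c = 86/59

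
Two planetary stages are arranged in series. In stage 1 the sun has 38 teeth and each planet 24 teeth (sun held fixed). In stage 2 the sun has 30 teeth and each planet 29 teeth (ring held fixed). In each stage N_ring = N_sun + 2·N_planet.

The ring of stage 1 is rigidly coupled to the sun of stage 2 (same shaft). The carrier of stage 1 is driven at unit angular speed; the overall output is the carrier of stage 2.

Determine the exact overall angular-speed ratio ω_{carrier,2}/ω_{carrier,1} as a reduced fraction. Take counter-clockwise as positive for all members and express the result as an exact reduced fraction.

Stage 1: N_ring = 38 + 2·24 = 86
Stage 1: 38(ω_s−ω_c) = −86(ω_r−ω_c),  ω_s=0, ω_c=1
Stage 1: ω_r = 1 − (38/86)(0−1) = 62/43
  ⇒ ω_r¹/ω_c¹ = 62/43
Stage 2: N_ring = 30 + 2·29 = 88
Stage 2: 30(ω_s−ω_c) = −88(ω_r−ω_c),  ω_r=0, ω_s=1
Stage 2: 30(1−ω_c) = −88(0−ω_c)  ⇒  118ω_c = 30  ⇒  ω_c = 15/59
  ⇒ ω_c²/ω_s² = 15/59
Coupling ω_s² = ω_r¹ ⇒ overall = 62/43 × 15/59 = 930/2537

930/2537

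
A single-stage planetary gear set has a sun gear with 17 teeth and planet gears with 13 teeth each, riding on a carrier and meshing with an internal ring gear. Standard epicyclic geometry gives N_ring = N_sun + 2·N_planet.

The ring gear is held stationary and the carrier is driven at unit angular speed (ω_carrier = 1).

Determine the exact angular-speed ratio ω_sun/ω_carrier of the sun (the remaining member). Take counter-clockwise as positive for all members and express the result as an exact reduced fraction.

60/17

N_ring = 17 + 2·13 = 43
17(ω_s−ω_c) = −43(ω_r−ω_c),  ω_r=0, ω_c=1
ω_s = 1 − (43/17)(0−1) = 60/17
ω_s/ω_c = 60/17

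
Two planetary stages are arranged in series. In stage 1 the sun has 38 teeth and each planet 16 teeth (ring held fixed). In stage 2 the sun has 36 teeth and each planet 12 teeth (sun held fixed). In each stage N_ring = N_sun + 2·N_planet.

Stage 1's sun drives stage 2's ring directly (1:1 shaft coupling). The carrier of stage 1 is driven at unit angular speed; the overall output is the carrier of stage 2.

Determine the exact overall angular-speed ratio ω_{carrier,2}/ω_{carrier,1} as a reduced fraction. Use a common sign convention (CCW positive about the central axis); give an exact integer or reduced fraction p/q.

135/76

Stage 1: N_ring = 38 + 2·16 = 70
Stage 1: 38(ω_s−ω_c) = −70(ω_r−ω_c),  ω_r=0, ω_c=1
Stage 1: ω_s = 1 − (70/38)(0−1) = 54/19
  ⇒ ω_s¹/ω_c¹ = 54/19
Stage 2: N_ring = 36 + 2·12 = 60
Stage 2: 36(ω_s−ω_c) = −60(ω_r−ω_c),  ω_s=0, ω_r=1
Stage 2: 36(0−ω_c) = −60(1−ω_c)  ⇒  96ω_c = 60  ⇒  ω_c = 5/8
  ⇒ ω_c²/ω_r² = 5/8
Coupling ω_r² = ω_s¹ ⇒ overall = 54/19 × 5/8 = 135/76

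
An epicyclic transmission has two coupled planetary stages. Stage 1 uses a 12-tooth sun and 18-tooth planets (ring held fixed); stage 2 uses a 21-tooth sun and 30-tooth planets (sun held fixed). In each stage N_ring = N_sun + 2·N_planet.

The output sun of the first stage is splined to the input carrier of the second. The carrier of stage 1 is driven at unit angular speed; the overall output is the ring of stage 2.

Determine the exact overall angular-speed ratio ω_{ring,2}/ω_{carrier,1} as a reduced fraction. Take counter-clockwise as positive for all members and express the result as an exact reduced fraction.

Stage 1: N_ring = 12 + 2·18 = 48
Stage 1: 12(ω_s−ω_c) = −48(ω_r−ω_c),  ω_r=0, ω_c=1
Stage 1: ω_s = 1 − (48/12)(0−1) = 5
  ⇒ ω_s¹/ω_c¹ = 5
Stage 2: N_ring = 21 + 2·30 = 81
Stage 2: 21(ω_s−ω_c) = −81(ω_r−ω_c),  ω_s=0, ω_c=1
Stage 2: ω_r = 1 − (21/81)(0−1) = 34/27
  ⇒ ω_r²/ω_c² = 34/27
Coupling ω_c² = ω_s¹ ⇒ overall = 5 × 34/27 = 170/27

170/27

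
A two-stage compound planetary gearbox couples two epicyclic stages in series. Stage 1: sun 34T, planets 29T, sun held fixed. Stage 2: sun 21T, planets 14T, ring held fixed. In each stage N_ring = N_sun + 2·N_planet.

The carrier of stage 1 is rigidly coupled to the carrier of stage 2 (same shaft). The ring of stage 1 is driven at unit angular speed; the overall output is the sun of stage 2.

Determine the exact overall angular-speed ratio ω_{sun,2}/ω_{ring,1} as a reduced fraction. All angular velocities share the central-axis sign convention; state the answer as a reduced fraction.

Stage 1: N_ring = 34 + 2·29 = 92
Stage 1: 34(ω_s−ω_c) = −92(ω_r−ω_c),  ω_s=0, ω_r=1
Stage 1: 34(0−ω_c) = −92(1−ω_c)  ⇒  126ω_c = 92  ⇒  ω_c = 46/63
  ⇒ ω_c¹/ω_r¹ = 46/63
Stage 2: N_ring = 21 + 2·14 = 49
Stage 2: 21(ω_s−ω_c) = −49(ω_r−ω_c),  ω_r=0, ω_c=1
Stage 2: ω_s = 1 − (49/21)(0−1) = 10/3
  ⇒ ω_s²/ω_c² = 10/3
Coupling ω_c² = ω_c¹ ⇒ overall = 46/63 × 10/3 = 460/189

460/189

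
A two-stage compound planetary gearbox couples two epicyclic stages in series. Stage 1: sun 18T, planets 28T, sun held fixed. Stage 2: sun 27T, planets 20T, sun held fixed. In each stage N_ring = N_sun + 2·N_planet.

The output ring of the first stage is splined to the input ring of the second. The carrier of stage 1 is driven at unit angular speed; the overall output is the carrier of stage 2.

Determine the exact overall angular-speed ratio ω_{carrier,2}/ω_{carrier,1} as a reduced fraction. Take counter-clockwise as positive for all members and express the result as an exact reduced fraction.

1541/1739

Stage 1: N_ring = 18 + 2·28 = 74
Stage 1: 18(ω_s−ω_c) = −74(ω_r−ω_c),  ω_s=0, ω_c=1
Stage 1: ω_r = 1 − (18/74)(0−1) = 46/37
  ⇒ ω_r¹/ω_c¹ = 46/37
Stage 2: N_ring = 27 + 2·20 = 67
Stage 2: 27(ω_s−ω_c) = −67(ω_r−ω_c),  ω_s=0, ω_r=1
Stage 2: 27(0−ω_c) = −67(1−ω_c)  ⇒  94ω_c = 67  ⇒  ω_c = 67/94
  ⇒ ω_c²/ω_r² = 67/94
Coupling ω_r² = ω_r¹ ⇒ overall = 46/37 × 67/94 = 1541/1739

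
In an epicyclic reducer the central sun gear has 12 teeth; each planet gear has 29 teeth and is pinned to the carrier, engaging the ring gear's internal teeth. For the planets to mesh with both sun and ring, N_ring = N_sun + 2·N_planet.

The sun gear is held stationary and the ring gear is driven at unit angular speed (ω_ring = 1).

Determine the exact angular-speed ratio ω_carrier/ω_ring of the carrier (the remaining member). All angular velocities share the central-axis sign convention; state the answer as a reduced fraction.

N_ring = 12 + 2·29 = 70
12(ω_s−ω_c) = −70(ω_r−ω_c),  ω_s=0, ω_r=1
12(0−ω_c) = −70(1−ω_c)  ⇒  82ω_c = 70  ⇒  ω_c = 35/41
ω_c/ω_r = 35/41

35/41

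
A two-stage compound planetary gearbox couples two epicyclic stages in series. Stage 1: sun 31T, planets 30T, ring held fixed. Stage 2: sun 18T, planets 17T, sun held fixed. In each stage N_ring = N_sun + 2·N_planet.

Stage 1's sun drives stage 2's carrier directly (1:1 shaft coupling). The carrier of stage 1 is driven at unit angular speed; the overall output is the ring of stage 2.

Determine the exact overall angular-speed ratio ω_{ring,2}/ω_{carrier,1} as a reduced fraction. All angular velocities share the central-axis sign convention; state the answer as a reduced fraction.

2135/403

Stage 1: N_ring = 31 + 2·30 = 91
Stage 1: 31(ω_s−ω_c) = −91(ω_r−ω_c),  ω_r=0, ω_c=1
Stage 1: ω_s = 1 − (91/31)(0−1) = 122/31
  ⇒ ω_s¹/ω_c¹ = 122/31
Stage 2: N_ring = 18 + 2·17 = 52
Stage 2: 18(ω_s−ω_c) = −52(ω_r−ω_c),  ω_s=0, ω_c=1
Stage 2: ω_r = 1 − (18/52)(0−1) = 35/26
  ⇒ ω_r²/ω_c² = 35/26
Coupling ω_c² = ω_s¹ ⇒ overall = 122/31 × 35/26 = 2135/403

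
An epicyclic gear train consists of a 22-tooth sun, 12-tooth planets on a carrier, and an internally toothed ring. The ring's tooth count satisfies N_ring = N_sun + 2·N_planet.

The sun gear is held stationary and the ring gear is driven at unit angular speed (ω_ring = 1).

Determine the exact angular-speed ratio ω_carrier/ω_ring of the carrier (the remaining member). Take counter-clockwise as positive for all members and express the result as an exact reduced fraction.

N_ring = 22 + 2·12 = 46
22(ω_s−ω_c) = −46(ω_r−ω_c),  ω_s=0, ω_r=1
22(0−ω_c) = −46(1−ω_c)  ⇒  68ω_c = 46  ⇒  ω_c = 23/34
ω_c/ω_r = 23/34

23/34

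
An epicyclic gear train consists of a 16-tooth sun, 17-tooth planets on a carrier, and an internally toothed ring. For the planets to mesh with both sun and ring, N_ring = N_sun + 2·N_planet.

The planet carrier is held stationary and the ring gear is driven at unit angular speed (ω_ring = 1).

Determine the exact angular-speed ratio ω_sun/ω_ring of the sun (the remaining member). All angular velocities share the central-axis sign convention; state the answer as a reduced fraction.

N_ring = 16 + 2·17 = 50
16(ω_s−ω_c) = −50(ω_r−ω_c),  ω_c=0, ω_r=1
ω_s = 0 − (50/16)(1−0) = -25/8
ω_s/ω_r = -25/8

-25/8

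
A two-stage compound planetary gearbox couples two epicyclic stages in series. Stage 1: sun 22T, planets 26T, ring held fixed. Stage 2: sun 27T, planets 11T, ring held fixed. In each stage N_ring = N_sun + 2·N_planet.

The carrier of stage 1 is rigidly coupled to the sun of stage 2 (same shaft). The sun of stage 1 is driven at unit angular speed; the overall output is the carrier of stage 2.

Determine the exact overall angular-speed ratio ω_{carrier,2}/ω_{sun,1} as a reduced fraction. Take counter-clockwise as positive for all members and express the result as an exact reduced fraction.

99/1216

Stage 1: N_ring = 22 + 2·26 = 74
Stage 1: 22(ω_s−ω_c) = −74(ω_r−ω_c),  ω_r=0, ω_s=1
Stage 1: 22(1−ω_c) = −74(0−ω_c)  ⇒  96ω_c = 22  ⇒  ω_c = 11/48
  ⇒ ω_c¹/ω_s¹ = 11/48
Stage 2: N_ring = 27 + 2·11 = 49
Stage 2: 27(ω_s−ω_c) = −49(ω_r−ω_c),  ω_r=0, ω_s=1
Stage 2: 27(1−ω_c) = −49(0−ω_c)  ⇒  76ω_c = 27  ⇒  ω_c = 27/76
  ⇒ ω_c²/ω_s² = 27/76
Coupling ω_s² = ω_c¹ ⇒ overall = 11/48 × 27/76 = 99/1216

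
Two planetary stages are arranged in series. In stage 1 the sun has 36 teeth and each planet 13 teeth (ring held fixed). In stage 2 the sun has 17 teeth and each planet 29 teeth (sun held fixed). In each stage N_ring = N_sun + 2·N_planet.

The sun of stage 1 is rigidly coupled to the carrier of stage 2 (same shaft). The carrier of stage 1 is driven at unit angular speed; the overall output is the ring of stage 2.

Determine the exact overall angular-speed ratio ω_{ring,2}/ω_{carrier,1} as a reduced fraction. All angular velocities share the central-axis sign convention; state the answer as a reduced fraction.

2254/675

Stage 1: N_ring = 36 + 2·13 = 62
Stage 1: 36(ω_s−ω_c) = −62(ω_r−ω_c),  ω_r=0, ω_c=1
Stage 1: ω_s = 1 − (62/36)(0−1) = 49/18
  ⇒ ω_s¹/ω_c¹ = 49/18
Stage 2: N_ring = 17 + 2·29 = 75
Stage 2: 17(ω_s−ω_c) = −75(ω_r−ω_c),  ω_s=0, ω_c=1
Stage 2: ω_r = 1 − (17/75)(0−1) = 92/75
  ⇒ ω_r²/ω_c² = 92/75
Coupling ω_c² = ω_s¹ ⇒ overall = 49/18 × 92/75 = 2254/675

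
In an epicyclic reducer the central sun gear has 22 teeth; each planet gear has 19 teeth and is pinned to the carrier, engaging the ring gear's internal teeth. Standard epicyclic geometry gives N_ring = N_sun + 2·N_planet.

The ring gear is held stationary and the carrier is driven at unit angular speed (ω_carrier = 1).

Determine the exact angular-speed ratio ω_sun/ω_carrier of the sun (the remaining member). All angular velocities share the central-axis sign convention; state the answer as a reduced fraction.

N_ring = 22 + 2·19 = 60
22(ω_s−ω_c) = −60(ω_r−ω_c),  ω_r=0, ω_c=1
ω_s = 1 − (60/22)(0−1) = 41/11
ω_s/ω_c = 41/11

41/11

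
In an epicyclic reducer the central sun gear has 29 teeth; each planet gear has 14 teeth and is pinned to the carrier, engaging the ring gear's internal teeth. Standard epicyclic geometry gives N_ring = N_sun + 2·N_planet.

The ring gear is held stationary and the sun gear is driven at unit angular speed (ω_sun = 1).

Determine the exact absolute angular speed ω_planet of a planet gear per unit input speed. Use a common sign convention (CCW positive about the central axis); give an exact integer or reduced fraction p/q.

-29/28

N_ring = 29 + 2·14 = 57
29(ω_s−ω_c) = −57(ω_r−ω_c),  ω_r=0, ω_s=1
29(1−ω_c) = −57(0−ω_c)  ⇒  86ω_c = 29  ⇒  ω_c = 29/86
sun–planet: 29·(1−29/86) = −14·(ω_p−ω_c)  ⇒  ω_p−ω_c = −(29/14)·(57/86) = -1653/1204
ω_p = 29/86 − 1653/1204 = -29/28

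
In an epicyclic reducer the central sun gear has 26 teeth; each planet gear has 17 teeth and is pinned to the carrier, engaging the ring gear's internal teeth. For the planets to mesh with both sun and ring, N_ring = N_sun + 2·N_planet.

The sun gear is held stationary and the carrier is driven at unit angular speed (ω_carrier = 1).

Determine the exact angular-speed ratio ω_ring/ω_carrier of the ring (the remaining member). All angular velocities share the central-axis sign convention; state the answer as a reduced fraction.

N_ring = 26 + 2·17 = 60
26(ω_s−ω_c) = −60(ω_r−ω_c),  ω_s=0, ω_c=1
ω_r = 1 − (26/60)(0−1) = 43/30
ω_r/ω_c = 43/30

43/30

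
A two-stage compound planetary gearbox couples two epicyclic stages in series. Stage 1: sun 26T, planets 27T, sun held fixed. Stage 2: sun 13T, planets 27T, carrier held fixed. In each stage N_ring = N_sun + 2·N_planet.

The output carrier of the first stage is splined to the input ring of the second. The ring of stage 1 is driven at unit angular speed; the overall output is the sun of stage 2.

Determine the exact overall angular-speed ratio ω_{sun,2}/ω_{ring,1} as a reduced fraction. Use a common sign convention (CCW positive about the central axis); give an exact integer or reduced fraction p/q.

-2680/689

Stage 1: N_ring = 26 + 2·27 = 80
Stage 1: 26(ω_s−ω_c) = −80(ω_r−ω_c),  ω_s=0, ω_r=1
Stage 1: 26(0−ω_c) = −80(1−ω_c)  ⇒  106ω_c = 80  ⇒  ω_c = 40/53
  ⇒ ω_c¹/ω_r¹ = 40/53
Stage 2: N_ring = 13 + 2·27 = 67
Stage 2: 13(ω_s−ω_c) = −67(ω_r−ω_c),  ω_c=0, ω_r=1
Stage 2: ω_s = 0 − (67/13)(1−0) = -67/13
  ⇒ ω_s²/ω_r² = -67/13
Coupling ω_r² = ω_c¹ ⇒ overall = 40/53 × -67/13 = -2680/689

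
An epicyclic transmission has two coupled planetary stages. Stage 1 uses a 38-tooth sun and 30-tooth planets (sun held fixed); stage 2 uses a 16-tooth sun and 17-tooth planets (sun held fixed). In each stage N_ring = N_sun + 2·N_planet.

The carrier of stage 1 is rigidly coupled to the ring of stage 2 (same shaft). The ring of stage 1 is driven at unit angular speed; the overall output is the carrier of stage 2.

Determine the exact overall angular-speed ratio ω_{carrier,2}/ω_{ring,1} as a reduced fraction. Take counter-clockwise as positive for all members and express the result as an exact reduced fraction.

Stage 1: N_ring = 38 + 2·30 = 98
Stage 1: 38(ω_s−ω_c) = −98(ω_r−ω_c),  ω_s=0, ω_r=1
Stage 1: 38(0−ω_c) = −98(1−ω_c)  ⇒  136ω_c = 98  ⇒  ω_c = 49/68
  ⇒ ω_c¹/ω_r¹ = 49/68
Stage 2: N_ring = 16 + 2·17 = 50
Stage 2: 16(ω_s−ω_c) = −50(ω_r−ω_c),  ω_s=0, ω_r=1
Stage 2: 16(0−ω_c) = −50(1−ω_c)  ⇒  66ω_c = 50  ⇒  ω_c = 25/33
  ⇒ ω_c²/ω_r² = 25/33
Coupling ω_r² = ω_c¹ ⇒ overall = 49/68 × 25/33 = 1225/2244

1225/2244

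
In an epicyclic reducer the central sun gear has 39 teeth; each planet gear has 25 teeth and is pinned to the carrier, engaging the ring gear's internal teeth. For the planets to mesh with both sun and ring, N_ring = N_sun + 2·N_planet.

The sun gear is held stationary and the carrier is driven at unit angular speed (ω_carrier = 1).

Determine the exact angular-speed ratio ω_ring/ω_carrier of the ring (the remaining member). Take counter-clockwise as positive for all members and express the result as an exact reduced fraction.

128/89

N_ring = 39 + 2·25 = 89
39(ω_s−ω_c) = −89(ω_r−ω_c),  ω_s=0, ω_c=1
ω_r = 1 − (39/89)(0−1) = 128/89
ω_r/ω_c = 128/89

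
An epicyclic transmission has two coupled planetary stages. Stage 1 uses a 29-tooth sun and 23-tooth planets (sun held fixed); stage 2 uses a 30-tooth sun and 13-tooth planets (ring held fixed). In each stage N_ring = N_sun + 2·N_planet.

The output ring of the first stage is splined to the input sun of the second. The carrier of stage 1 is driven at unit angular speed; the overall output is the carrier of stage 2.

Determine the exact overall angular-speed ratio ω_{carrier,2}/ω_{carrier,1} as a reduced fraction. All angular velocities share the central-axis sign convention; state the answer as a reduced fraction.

104/215

Stage 1: N_ring = 29 + 2·23 = 75
Stage 1: 29(ω_s−ω_c) = −75(ω_r−ω_c),  ω_s=0, ω_c=1
Stage 1: ω_r = 1 − (29/75)(0−1) = 104/75
  ⇒ ω_r¹/ω_c¹ = 104/75
Stage 2: N_ring = 30 + 2·13 = 56
Stage 2: 30(ω_s−ω_c) = −56(ω_r−ω_c),  ω_r=0, ω_s=1
Stage 2: 30(1−ω_c) = −56(0−ω_c)  ⇒  86ω_c = 30  ⇒  ω_c = 15/43
  ⇒ ω_c²/ω_s² = 15/43
Coupling ω_s² = ω_r¹ ⇒ overall = 104/75 × 15/43 = 104/215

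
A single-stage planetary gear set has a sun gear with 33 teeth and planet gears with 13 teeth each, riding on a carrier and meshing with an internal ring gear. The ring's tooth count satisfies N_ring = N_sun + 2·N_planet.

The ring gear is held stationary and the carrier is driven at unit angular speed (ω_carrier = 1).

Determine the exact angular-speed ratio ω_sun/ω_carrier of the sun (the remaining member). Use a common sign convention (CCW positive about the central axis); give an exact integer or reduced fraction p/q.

N_ring = 33 + 2·13 = 59
33(ω_s−ω_c) = −59(ω_r−ω_c),  ω_r=0, ω_c=1
ω_s = 1 − (59/33)(0−1) = 92/33
ω_s/ω_c = 92/33

92/33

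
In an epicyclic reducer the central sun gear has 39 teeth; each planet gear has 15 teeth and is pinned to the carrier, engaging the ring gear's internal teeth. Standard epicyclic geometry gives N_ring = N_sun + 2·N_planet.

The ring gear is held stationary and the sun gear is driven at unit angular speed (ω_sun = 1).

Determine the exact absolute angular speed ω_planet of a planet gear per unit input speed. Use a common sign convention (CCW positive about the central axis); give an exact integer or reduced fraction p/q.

-13/10

N_ring = 39 + 2·15 = 69
39(ω_s−ω_c) = −69(ω_r−ω_c),  ω_r=0, ω_s=1
39(1−ω_c) = −69(0−ω_c)  ⇒  108ω_c = 39  ⇒  ω_c = 13/36
sun–planet: 39·(1−13/36) = −15·(ω_p−ω_c)  ⇒  ω_p−ω_c = −(39/15)·(23/36) = -299/180
ω_p = 13/36 − 299/180 = -13/10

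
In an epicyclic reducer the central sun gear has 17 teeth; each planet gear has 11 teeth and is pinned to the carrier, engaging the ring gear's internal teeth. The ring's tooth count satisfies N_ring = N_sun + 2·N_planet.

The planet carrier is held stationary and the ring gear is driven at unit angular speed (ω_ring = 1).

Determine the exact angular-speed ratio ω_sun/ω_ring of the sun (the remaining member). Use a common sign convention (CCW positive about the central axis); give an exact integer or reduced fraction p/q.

-39/17

N_ring = 17 + 2·11 = 39
17(ω_s−ω_c) = −39(ω_r−ω_c),  ω_c=0, ω_r=1
ω_s = 0 − (39/17)(1−0) = -39/17
ω_s/ω_r = -39/17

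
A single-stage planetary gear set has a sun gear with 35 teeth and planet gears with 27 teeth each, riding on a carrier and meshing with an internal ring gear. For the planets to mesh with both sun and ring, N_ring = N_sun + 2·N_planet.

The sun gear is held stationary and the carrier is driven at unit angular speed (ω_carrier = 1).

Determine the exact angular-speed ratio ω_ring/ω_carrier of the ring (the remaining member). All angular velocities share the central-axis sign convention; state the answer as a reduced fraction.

124/89

N_ring = 35 + 2·27 = 89
35(ω_s−ω_c) = −89(ω_r−ω_c),  ω_s=0, ω_c=1
ω_r = 1 − (35/89)(0−1) = 124/89
ω_r/ω_c = 124/89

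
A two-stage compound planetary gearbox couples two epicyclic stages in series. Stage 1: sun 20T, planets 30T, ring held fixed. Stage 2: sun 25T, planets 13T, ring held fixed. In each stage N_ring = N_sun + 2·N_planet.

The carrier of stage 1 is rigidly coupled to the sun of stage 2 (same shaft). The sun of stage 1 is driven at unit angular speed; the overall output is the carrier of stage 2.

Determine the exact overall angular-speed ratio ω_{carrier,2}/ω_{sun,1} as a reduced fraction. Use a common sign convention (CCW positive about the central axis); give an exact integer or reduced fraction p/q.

5/76

Stage 1: N_ring = 20 + 2·30 = 80
Stage 1: 20(ω_s−ω_c) = −80(ω_r−ω_c),  ω_r=0, ω_s=1
Stage 1: 20(1−ω_c) = −80(0−ω_c)  ⇒  100ω_c = 20  ⇒  ω_c = 1/5
  ⇒ ω_c¹/ω_s¹ = 1/5
Stage 2: N_ring = 25 + 2·13 = 51
Stage 2: 25(ω_s−ω_c) = −51(ω_r−ω_c),  ω_r=0, ω_s=1
Stage 2: 25(1−ω_c) = −51(0−ω_c)  ⇒  76ω_c = 25  ⇒  ω_c = 25/76
  ⇒ ω_c²/ω_s² = 25/76
Coupling ω_s² = ω_c¹ ⇒ overall = 1/5 × 25/76 = 5/76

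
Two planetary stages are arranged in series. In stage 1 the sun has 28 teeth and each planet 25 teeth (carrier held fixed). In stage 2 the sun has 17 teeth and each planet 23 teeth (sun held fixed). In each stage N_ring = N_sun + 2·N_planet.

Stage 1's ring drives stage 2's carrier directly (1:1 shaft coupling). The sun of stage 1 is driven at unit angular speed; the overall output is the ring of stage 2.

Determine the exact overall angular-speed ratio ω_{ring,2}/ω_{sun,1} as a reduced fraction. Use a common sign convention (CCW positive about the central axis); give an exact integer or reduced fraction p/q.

Stage 1: N_ring = 28 + 2·25 = 78
Stage 1: 28(ω_s−ω_c) = −78(ω_r−ω_c),  ω_c=0, ω_s=1
Stage 1: ω_r = 0 − (28/78)(1−0) = -14/39
  ⇒ ω_r¹/ω_s¹ = -14/39
Stage 2: N_ring = 17 + 2·23 = 63
Stage 2: 17(ω_s−ω_c) = −63(ω_r−ω_c),  ω_s=0, ω_c=1
Stage 2: ω_r = 1 − (17/63)(0−1) = 80/63
  ⇒ ω_r²/ω_c² = 80/63
Coupling ω_c² = ω_r¹ ⇒ overall = -14/39 × 80/63 = -160/351

-160/351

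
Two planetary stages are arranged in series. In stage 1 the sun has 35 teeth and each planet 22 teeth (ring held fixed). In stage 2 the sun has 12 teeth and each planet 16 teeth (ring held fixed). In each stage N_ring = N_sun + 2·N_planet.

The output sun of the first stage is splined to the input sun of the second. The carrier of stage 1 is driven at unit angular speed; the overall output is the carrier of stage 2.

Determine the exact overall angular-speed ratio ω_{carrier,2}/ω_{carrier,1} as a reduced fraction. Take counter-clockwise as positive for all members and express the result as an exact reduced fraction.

171/245

Stage 1: N_ring = 35 + 2·22 = 79
Stage 1: 35(ω_s−ω_c) = −79(ω_r−ω_c),  ω_r=0, ω_c=1
Stage 1: ω_s = 1 − (79/35)(0−1) = 114/35
  ⇒ ω_s¹/ω_c¹ = 114/35
Stage 2: N_ring = 12 + 2·16 = 44
Stage 2: 12(ω_s−ω_c) = −44(ω_r−ω_c),  ω_r=0, ω_s=1
Stage 2: 12(1−ω_c) = −44(0−ω_c)  ⇒  56ω_c = 12  ⇒  ω_c = 3/14
  ⇒ ω_c²/ω_s² = 3/14
Coupling ω_s² = ω_s¹ ⇒ overall = 114/35 × 3/14 = 171/245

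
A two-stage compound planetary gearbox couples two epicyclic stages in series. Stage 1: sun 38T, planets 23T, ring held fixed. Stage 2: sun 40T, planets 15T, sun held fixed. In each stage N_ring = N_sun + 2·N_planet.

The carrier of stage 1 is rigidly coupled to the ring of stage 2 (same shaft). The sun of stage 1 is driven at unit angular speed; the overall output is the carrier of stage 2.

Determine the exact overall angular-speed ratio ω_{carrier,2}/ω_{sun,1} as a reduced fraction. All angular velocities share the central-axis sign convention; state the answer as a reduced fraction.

133/671

Stage 1: N_ring = 38 + 2·23 = 84
Stage 1: 38(ω_s−ω_c) = −84(ω_r−ω_c),  ω_r=0, ω_s=1
Stage 1: 38(1−ω_c) = −84(0−ω_c)  ⇒  122ω_c = 38  ⇒  ω_c = 19/61
  ⇒ ω_c¹/ω_s¹ = 19/61
Stage 2: N_ring = 40 + 2·15 = 70
Stage 2: 40(ω_s−ω_c) = −70(ω_r−ω_c),  ω_s=0, ω_r=1
Stage 2: 40(0−ω_c) = −70(1−ω_c)  ⇒  110ω_c = 70  ⇒  ω_c = 7/11
  ⇒ ω_c²/ω_r² = 7/11
Coupling ω_r² = ω_c¹ ⇒ overall = 19/61 × 7/11 = 133/671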